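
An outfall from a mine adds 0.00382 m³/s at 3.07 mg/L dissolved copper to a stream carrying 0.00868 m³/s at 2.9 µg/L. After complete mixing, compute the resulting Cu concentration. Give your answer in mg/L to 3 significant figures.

0.940 mg/L

2.9 µg/L = 0.0029 mg/L.
Conservation of mass across the mixing zone: C = (0.00382·3.07 + 0.00868·0.0029) / (0.00382 + 0.00868) = 0.01175/0.0125 = 0.9402 mg/L.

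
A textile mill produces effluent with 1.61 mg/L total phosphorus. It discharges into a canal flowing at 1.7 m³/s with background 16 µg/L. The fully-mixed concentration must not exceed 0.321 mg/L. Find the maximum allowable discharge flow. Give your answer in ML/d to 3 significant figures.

16 µg/L = 0.016 mg/L.
Mass balance at complete mixing: C_std·(Q_w + Q_r) = Q_w·C_e + Q_r·C_b.
Rearranging, Q_w = Q_r·(C_std − C_b)/(C_e − C_std) = 1.7·(0.321 − 0.016) / (1.61 − 0.321) = 0.4022 m³/s.
= 34.75 ML/d.

34.8 ML/d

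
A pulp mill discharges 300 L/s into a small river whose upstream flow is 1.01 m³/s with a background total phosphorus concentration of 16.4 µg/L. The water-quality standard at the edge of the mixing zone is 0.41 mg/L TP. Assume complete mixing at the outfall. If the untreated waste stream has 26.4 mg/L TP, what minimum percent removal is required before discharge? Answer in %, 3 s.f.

300 L/s = 0.3 m³/s.
16.4 µg/L = 0.0164 mg/L.
Mass balance: 0.41·1.31 = 0.3·Cₑ + 1.01·0.0164.
Cₑ = (0.5371 − 0.01656) / 0.3 = 1.735 mg/L.
Required removal = 1 − 1.735/26.4 = 93.43 %.

93.4 %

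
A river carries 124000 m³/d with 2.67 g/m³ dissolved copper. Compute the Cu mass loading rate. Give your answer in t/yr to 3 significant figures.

121 t/yr

124000 m³/d = 1.435 m³/s.
Mass flux = Q·C = 1.435 m³/s × 2.67 g/m³ = 3.832 g/s.
= 3.832 g/s × 31.56 = 120.9 t/yr.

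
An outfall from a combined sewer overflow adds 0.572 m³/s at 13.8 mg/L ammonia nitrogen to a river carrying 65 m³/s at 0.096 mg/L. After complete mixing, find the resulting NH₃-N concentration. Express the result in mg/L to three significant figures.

0.216 mg/L

Flow-weighted mixing gives C = (0.572·13.8 + 65·0.096) / (0.572 + 65) = 14.13/65.57 = 0.2155 mg/L.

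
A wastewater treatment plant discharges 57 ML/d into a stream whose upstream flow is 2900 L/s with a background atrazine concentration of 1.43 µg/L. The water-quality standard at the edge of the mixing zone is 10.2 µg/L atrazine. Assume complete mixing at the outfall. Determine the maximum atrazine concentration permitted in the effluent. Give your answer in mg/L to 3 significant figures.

0.0488 mg/L

57 ML/d = 0.6597 m³/s.
2900 L/s = 2.9 m³/s.
1.43 µg/L = 0.00143 mg/L.
10.2 µg/L = 0.0102 mg/L.
Mass balance: 0.0102·3.56 = 0.6597·Cₑ + 2.9·0.00143.
Cₑ = (0.03631 − 0.004147) / 0.6597 = 0.04875 mg/L.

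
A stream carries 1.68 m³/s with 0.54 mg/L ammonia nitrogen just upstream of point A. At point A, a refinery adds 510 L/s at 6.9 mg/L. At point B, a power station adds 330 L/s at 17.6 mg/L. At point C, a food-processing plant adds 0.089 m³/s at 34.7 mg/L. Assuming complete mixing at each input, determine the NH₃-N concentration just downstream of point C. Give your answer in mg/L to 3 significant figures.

510 L/s = 0.51 m³/s.
After input A: C = (1.68·0.54 + 0.51·6.9) / 2.19 = 2.021 mg/L.
330 L/s = 0.33 m³/s.
After input B: C = (2.19·2.021 + 0.33·17.6) / 2.52 = 4.061 mg/L.
After input C: C = (2.52·4.061 + 0.089·34.7) / 2.609 = 5.106 mg/L.

5.11 mg/L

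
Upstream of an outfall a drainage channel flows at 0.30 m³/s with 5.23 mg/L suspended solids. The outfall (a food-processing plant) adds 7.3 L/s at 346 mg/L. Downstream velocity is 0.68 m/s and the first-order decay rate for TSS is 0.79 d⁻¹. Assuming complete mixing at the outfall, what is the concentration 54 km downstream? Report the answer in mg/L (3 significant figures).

7.3 L/s = 0.0073 m³/s.
After complete mixing, C₀ = (0.0073·346 + 0.3·5.23) / 0.3073 = 13.33 mg/L.
Travel time t = 5.4e+04 m / 0.68 m/s = 7.941e+04 s = 0.9191 d.
C = 13.33·exp(−0.79·0.9191) = 13.33·0.4838 = 6.447 mg/L.

6.45 mg/L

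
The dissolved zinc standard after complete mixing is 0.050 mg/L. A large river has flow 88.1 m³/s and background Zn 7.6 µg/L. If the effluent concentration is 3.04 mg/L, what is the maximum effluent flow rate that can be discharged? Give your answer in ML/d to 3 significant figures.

108 ML/d

7.6 µg/L = 0.0076 mg/L.
Mass balance at complete mixing: C_std·(Q_w + Q_r) = Q_w·C_e + Q_r·C_b.
Rearranging, Q_w = Q_r·(C_std − C_b)/(C_e − C_std) = 88.1·(0.05 − 0.0076) / (3.04 − 0.05) = 1.249 m³/s.
= 107.9 ML/d.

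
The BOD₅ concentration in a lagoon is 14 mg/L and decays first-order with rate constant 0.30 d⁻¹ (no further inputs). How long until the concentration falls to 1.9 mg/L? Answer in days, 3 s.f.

t = ln(C₀/C)/k = ln(14/1.9)/0.30 = 1.997/0.30 = 6.657 d.

6.66 d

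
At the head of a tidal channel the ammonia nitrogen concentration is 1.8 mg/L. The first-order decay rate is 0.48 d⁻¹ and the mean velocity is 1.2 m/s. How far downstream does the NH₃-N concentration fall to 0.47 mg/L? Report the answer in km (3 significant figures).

From C = C₀·e^(−kt), t = ln(C₀/C)/k = ln(1.8/0.47)/0.48 = 1.343/0.48 = 2.798 d.
Distance = v·t = 1.2 m/s × 2.417e+05 s = 2.9e+05 m = 290 km.

290 km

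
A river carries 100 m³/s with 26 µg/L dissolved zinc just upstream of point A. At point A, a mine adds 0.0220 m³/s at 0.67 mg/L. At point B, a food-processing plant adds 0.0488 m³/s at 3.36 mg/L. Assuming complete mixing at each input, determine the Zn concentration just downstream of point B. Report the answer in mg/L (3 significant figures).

0.0278 mg/L

26 µg/L = 0.026 mg/L.
After input A: C = (100·0.026 + 0.022·0.67) / 100 = 0.02614 mg/L.
After input B: C = (100·0.02614 + 0.0488·3.36) / 100.1 = 0.02777 mg/L.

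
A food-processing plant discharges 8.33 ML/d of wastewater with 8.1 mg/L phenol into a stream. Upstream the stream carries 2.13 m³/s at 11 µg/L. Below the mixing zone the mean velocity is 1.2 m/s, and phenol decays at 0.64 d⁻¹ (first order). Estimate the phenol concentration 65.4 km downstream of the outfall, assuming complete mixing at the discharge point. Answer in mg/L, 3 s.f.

0.241 mg/L

8.33 ML/d = 0.09641 m³/s.
11 µg/L = 0.011 mg/L.
After complete mixing, C₀ = (0.09641·8.1 + 2.13·0.011) / 2.226 = 0.3613 mg/L.
Travel time t = 6.54e+04 m / 1.2 m/s = 5.45e+04 s = 0.6308 d.
C = 0.3613·exp(−0.64·0.6308) = 0.3613·0.6678 = 0.2413 mg/L.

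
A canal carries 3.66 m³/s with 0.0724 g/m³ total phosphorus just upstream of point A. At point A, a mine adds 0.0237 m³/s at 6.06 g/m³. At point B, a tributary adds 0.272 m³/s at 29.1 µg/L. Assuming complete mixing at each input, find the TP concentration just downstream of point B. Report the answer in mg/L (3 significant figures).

0.105 mg/L

After input A: C = (3.66·0.0724 + 0.0237·6.06) / 3.684 = 0.1109 mg/L.
29.1 µg/L = 0.0291 mg/L.
After input B: C = (3.684·0.1109 + 0.272·0.0291) / 3.956 = 0.1053 mg/L.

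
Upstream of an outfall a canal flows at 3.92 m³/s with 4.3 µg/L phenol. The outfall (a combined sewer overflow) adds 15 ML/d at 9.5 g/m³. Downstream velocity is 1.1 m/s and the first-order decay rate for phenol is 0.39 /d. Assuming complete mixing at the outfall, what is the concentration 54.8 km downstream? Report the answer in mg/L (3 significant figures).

15 ML/d = 0.1736 m³/s.
4.3 µg/L = 0.0043 mg/L.
After complete mixing, C₀ = (0.1736·9.5 + 3.92·0.0043) / 4.094 = 0.407 mg/L.
Travel time t = 5.48e+04 m / 1.1 m/s = 4.982e+04 s = 0.5766 d.
C = 0.407·exp(−0.39·0.5766) = 0.407·0.7986 = 0.325 mg/L.

0.325 mg/L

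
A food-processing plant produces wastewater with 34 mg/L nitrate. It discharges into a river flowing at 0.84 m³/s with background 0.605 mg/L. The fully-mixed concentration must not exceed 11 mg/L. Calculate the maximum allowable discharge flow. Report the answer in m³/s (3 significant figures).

0.380 m³/s

Mass balance at complete mixing: C_std·(Q_w + Q_r) = Q_w·C_e + Q_r·C_b.
Rearranging, Q_w = Q_r·(C_std − C_b)/(C_e − C_std) = 0.84·(11 − 0.605) / (34 − 11) = 0.3796 m³/s.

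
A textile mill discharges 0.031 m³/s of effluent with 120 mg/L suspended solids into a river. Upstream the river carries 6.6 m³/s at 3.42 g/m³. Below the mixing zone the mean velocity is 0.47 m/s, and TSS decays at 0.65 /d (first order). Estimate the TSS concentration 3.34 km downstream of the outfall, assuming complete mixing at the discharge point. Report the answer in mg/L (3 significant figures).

3.76 mg/L

After complete mixing, C₀ = (0.031·120 + 6.6·3.42) / 6.631 = 3.965 mg/L.
Travel time t = 3340 m / 0.47 m/s = 7106 s = 0.08225 d.
C = 3.965·exp(−0.65·0.08225) = 3.965·0.9479 = 3.759 mg/L.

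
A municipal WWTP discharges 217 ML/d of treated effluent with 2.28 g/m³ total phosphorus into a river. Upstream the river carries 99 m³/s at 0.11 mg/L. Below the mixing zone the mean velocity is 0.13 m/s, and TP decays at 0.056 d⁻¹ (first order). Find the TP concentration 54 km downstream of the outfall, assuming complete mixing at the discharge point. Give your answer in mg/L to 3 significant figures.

217 ML/d = 2.512 m³/s.
After complete mixing, C₀ = (2.512·2.28 + 99·0.11) / 101.5 = 0.1637 mg/L.
Travel time t = 5.4e+04 m / 0.13 m/s = 4.154e+05 s = 4.808 d.
C = 0.1637·exp(−0.056·4.808) = 0.1637·0.764 = 0.1251 mg/L.

0.125 mg/L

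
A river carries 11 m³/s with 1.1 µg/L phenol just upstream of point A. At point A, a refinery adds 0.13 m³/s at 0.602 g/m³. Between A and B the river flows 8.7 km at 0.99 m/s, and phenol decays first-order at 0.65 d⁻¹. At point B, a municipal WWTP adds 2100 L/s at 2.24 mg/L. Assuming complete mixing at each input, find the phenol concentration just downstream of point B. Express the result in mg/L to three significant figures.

1.1 µg/L = 0.0011 mg/L.
After input A: C = (11·0.0011 + 0.13·0.602) / 11.13 = 0.008119 mg/L.
Over the 8.7 km reach to input B (t = 8788 s = 0.1017 d), decay gives C = 0.008119·exp(−0.65·0.1017) = 0.007599 mg/L.
2100 L/s = 2.1 m³/s.
After input B: C = (11.13·0.007599 + 2.1·2.24) / 13.23 = 0.3619 mg/L.

0.362 mg/L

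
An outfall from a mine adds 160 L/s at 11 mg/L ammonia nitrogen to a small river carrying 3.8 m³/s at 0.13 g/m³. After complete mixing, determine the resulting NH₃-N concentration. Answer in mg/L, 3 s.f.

0.569 mg/L

160 L/s = 0.16 m³/s.
Flow-weighted mixing gives C = (0.16·11 + 3.8·0.13) / (0.16 + 3.8) = 2.254/3.96 = 0.5692 mg/L.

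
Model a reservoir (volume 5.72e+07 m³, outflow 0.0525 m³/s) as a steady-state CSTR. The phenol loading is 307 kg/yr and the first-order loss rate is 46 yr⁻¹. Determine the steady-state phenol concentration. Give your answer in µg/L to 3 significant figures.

Outflow Q = 0.0525 m³/s × 3.156e+07 s/yr = 1.657e+06 m³/yr.
Steady-state CSTR mass balance: W = Q·C + k·V·C, so C = W/(Q + kV).
Q + kV = 1.657e+06 + 46·5.72e+07 = 2.633e+09 m³/yr.
C = 307/2.633e+09 = 1.166e-07 kg/m³ = 0.0001166 mg/L = 0.1166 µg/L.

0.117 µg/L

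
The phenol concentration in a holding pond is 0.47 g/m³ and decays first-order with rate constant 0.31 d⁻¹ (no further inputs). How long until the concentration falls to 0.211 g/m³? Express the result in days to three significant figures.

2.58 d

t = ln(C₀/C)/k = ln(0.47/0.211)/0.31 = 0.8009/0.31 = 2.583 d.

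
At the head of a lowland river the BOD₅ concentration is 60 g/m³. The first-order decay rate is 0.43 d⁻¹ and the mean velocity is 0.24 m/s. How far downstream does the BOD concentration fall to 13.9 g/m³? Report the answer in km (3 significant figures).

From C = C₀·e^(−kt), t = ln(C₀/C)/k = ln(60/13.9)/0.43 = 1.462/0.43 = 3.401 d.
Distance = v·t = 0.24 m/s × 2.939e+05 s = 7.052e+04 m = 70.52 km.

70.5 km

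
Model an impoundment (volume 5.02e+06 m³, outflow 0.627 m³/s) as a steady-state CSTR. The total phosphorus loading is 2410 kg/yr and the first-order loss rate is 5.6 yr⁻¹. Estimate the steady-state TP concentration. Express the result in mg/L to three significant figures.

0.0503 mg/L

Outflow Q = 0.627 m³/s × 3.156e+07 s/yr = 1.979e+07 m³/yr.
Steady-state CSTR mass balance: W = Q·C + k·V·C, so C = W/(Q + kV).
Q + kV = 1.979e+07 + 5.6·5.02e+06 = 4.79e+07 m³/yr.
C = 2410/4.79e+07 = 5.031e-05 kg/m³ = 0.05031 mg/L.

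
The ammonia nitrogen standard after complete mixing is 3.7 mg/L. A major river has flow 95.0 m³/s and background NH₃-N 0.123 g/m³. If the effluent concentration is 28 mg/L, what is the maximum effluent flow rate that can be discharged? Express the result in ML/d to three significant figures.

1210 ML/d

Mass balance at complete mixing: C_std·(Q_w + Q_r) = Q_w·C_e + Q_r·C_b.
Rearranging, Q_w = Q_r·(C_std − C_b)/(C_e − C_std) = 95.0·(3.7 − 0.123) / (28 − 3.7) = 13.98 m³/s.
= 1208 ML/d.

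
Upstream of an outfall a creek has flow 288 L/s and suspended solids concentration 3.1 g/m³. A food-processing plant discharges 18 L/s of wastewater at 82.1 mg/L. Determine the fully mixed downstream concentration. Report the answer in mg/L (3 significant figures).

18 L/s = 0.018 m³/s.
288 L/s = 0.288 m³/s.
By mass balance at complete mixing, C = (0.018·82.1 + 0.288·3.1) / (0.018 + 0.288) = 2.371/0.306 = 7.747 mg/L.

7.75 mg/L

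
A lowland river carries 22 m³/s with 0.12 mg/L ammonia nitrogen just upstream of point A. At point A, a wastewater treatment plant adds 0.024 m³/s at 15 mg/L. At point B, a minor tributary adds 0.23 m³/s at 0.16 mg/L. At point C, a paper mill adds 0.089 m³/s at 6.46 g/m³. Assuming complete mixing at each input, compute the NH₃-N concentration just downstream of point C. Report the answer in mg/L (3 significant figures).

After input A: C = (22·0.12 + 0.024·15) / 22.02 = 0.1362 mg/L.
After input B: C = (22.02·0.1362 + 0.23·0.16) / 22.25 = 0.1365 mg/L.
After input C: C = (22.25·0.1365 + 0.089·6.46) / 22.34 = 0.1616 mg/L.

0.162 mg/L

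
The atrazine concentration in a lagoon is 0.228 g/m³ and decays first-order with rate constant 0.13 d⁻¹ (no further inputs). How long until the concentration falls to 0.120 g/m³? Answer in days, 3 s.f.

t = ln(C₀/C)/k = ln(0.228/0.120)/0.13 = 0.6419/0.13 = 4.937 d.

4.94 d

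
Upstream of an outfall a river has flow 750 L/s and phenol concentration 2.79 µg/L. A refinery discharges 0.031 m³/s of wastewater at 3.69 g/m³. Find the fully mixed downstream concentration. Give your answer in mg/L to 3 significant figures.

0.149 mg/L

750 L/s = 0.75 m³/s.
2.79 µg/L = 0.00279 mg/L.
By mass balance at complete mixing, C = (0.031·3.69 + 0.75·0.00279) / (0.031 + 0.75) = 0.1165/0.781 = 0.1491 mg/L.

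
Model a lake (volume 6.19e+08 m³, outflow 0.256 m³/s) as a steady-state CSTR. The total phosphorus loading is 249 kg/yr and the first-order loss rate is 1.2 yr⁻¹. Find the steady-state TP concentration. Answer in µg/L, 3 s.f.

Outflow Q = 0.256 m³/s × 3.156e+07 s/yr = 8.079e+06 m³/yr.
Steady-state CSTR mass balance: W = Q·C + k·V·C, so C = W/(Q + kV).
Q + kV = 8.079e+06 + 1.2·6.19e+08 = 7.509e+08 m³/yr.
C = 249/7.509e+08 = 3.316e-07 kg/m³ = 0.0003316 mg/L = 0.3316 µg/L.

0.332 µg/L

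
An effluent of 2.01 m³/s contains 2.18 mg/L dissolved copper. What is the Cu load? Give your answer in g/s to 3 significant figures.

Mass flux = Q·C = 2.01 m³/s × 2.18 g/m³ = 4.382 g/s.

4.38 g/s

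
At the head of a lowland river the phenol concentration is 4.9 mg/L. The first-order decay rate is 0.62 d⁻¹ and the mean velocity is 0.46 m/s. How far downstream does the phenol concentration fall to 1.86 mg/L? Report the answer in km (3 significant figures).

From C = C₀·e^(−kt), t = ln(C₀/C)/k = ln(4.9/1.86)/0.62 = 0.9687/0.62 = 1.562 d.
Distance = v·t = 0.46 m/s × 1.35e+05 s = 6.209e+04 m = 62.09 km.

62.1 km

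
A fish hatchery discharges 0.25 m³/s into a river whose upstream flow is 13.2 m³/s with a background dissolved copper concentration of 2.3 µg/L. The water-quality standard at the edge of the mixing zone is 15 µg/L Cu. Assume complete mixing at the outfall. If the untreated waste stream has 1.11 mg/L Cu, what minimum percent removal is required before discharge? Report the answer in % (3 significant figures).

38.2 %

2.3 µg/L = 0.0023 mg/L.
15 µg/L = 0.015 mg/L.
Mass balance: 0.015·13.45 = 0.25·Cₑ + 13.2·0.0023.
Cₑ = (0.2017 − 0.03036) / 0.25 = 0.6856 mg/L.
Required removal = 1 − 0.6856/1.11 = 38.24 %.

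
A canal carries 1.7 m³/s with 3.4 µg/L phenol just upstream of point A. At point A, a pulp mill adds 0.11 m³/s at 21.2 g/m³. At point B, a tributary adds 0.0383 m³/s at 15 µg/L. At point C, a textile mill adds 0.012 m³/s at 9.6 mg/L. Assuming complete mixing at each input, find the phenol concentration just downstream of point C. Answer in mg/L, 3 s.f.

3.4 µg/L = 0.0034 mg/L.
After input A: C = (1.7·0.0034 + 0.11·21.2) / 1.81 = 1.292 mg/L.
15 µg/L = 0.015 mg/L.
After input B: C = (1.81·1.292 + 0.0383·0.015) / 1.848 = 1.265 mg/L.
After input C: C = (1.848·1.265 + 0.012·9.6) / 1.86 = 1.319 mg/L.

1.32 mg/L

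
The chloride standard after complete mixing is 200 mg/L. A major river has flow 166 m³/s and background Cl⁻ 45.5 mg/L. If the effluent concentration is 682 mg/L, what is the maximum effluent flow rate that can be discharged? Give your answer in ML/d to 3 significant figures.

Mass balance at complete mixing: C_std·(Q_w + Q_r) = Q_w·C_e + Q_r·C_b.
Rearranging, Q_w = Q_r·(C_std − C_b)/(C_e − C_std) = 166·(200 − 45.5) / (682 − 200) = 53.21 m³/s.
= 4597 ML/d.

4600 ML/d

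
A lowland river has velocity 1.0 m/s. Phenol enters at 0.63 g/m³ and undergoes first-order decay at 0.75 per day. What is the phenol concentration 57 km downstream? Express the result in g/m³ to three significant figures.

0.384 g/m³

Travel time t = 57 km / 1.0 m/s = 5.7e+04/1.0 = 5.7e+04 s = 0.6597 d.
First-order decay: C = 0.63·exp(−0.75·0.6597) = 0.63·0.6097 = 0.3841 g/m³.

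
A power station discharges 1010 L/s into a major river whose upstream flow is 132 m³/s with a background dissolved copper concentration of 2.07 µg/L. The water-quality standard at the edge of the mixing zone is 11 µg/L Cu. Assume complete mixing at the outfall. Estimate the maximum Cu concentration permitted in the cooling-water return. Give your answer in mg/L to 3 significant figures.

1010 L/s = 1.01 m³/s.
2.07 µg/L = 0.00207 mg/L.
11 µg/L = 0.011 mg/L.
Mass balance: 0.011·133 = 1.01·Cₑ + 132·0.00207.
Cₑ = (1.463 − 0.2732) / 1.01 = 1.178 mg/L.

1.18 mg/L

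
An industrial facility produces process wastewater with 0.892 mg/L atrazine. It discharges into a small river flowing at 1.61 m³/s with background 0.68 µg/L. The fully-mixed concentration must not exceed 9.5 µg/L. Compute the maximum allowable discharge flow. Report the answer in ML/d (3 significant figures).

1.39 ML/d

0.68 µg/L = 0.00068 mg/L.
9.5 µg/L = 0.0095 mg/L.
Mass balance at complete mixing: C_std·(Q_w + Q_r) = Q_w·C_e + Q_r·C_b.
Rearranging, Q_w = Q_r·(C_std − C_b)/(C_e − C_std) = 1.61·(0.0095 − 0.00068) / (0.892 − 0.0095) = 0.01609 m³/s.
= 1.39 ML/d.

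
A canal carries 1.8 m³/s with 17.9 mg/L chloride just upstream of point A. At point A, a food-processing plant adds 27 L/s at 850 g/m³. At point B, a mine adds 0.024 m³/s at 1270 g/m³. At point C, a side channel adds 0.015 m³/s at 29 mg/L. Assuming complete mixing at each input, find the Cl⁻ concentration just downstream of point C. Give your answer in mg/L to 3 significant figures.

27 L/s = 0.027 m³/s.
After input A: C = (1.8·17.9 + 0.027·850) / 1.827 = 30.2 mg/L.
After input B: C = (1.827·30.2 + 0.024·1270) / 1.851 = 46.27 mg/L.
After input C: C = (1.851·46.27 + 0.015·29) / 1.866 = 46.13 mg/L.

46.1 mg/L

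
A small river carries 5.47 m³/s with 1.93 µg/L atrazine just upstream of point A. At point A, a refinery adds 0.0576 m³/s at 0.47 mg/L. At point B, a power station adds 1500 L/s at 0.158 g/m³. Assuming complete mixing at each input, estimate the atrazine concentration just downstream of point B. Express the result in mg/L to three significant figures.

0.0391 mg/L

1.93 µg/L = 0.00193 mg/L.
After input A: C = (5.47·0.00193 + 0.0576·0.47) / 5.528 = 0.006807 mg/L.
1500 L/s = 1.5 m³/s.
After input B: C = (5.528·0.006807 + 1.5·0.158) / 7.028 = 0.03908 mg/L.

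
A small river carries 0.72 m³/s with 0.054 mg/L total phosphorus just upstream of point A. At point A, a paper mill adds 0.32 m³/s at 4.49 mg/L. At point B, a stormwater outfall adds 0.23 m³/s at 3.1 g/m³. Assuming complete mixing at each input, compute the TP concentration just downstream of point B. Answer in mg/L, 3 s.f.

After input A: C = (0.72·0.054 + 0.32·4.49) / 1.04 = 1.419 mg/L.
After input B: C = (1.04·1.419 + 0.23·3.1) / 1.27 = 1.723 mg/L.

1.72 mg/L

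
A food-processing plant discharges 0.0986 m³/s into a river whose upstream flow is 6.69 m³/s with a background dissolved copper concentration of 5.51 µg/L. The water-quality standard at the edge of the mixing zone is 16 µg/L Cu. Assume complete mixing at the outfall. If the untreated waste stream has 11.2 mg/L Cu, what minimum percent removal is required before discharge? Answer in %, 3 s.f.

93.5 %

5.51 µg/L = 0.00551 mg/L.
16 µg/L = 0.016 mg/L.
Mass balance: 0.016·6.789 = 0.0986·Cₑ + 6.69·0.00551.
Cₑ = (0.1086 − 0.03686) / 0.0986 = 0.7277 mg/L.
Required removal = 1 − 0.7277/11.2 = 93.5 %.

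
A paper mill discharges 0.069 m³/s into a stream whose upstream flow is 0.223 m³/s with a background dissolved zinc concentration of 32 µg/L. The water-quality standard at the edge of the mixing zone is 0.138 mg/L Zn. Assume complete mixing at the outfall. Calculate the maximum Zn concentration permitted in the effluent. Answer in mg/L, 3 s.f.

32 µg/L = 0.032 mg/L.
Mass balance: 0.138·0.292 = 0.069·Cₑ + 0.223·0.032.
Cₑ = (0.0403 − 0.007136) / 0.069 = 0.4806 mg/L.

0.481 mg/L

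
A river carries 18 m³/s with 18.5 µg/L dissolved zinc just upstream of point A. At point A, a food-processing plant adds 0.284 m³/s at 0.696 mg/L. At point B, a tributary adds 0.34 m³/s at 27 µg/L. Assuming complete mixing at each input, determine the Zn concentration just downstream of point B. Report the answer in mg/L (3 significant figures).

18.5 µg/L = 0.0185 mg/L.
After input A: C = (18·0.0185 + 0.284·0.696) / 18.28 = 0.02902 mg/L.
27 µg/L = 0.027 mg/L.
After input B: C = (18.28·0.02902 + 0.34·0.027) / 18.62 = 0.02899 mg/L.

0.0290 mg/L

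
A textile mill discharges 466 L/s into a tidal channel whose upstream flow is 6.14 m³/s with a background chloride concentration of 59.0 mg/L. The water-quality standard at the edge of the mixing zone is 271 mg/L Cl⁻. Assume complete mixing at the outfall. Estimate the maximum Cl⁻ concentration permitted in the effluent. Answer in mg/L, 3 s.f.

466 L/s = 0.466 m³/s.
Mass balance: 271·6.606 = 0.466·Cₑ + 6.14·59.
Cₑ = (1790 − 362.3) / 0.466 = 3064 mg/L.

3060 mg/L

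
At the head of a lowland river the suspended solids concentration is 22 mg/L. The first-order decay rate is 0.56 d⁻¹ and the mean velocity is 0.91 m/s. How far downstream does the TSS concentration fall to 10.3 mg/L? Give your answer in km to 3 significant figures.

From C = C₀·e^(−kt), t = ln(C₀/C)/k = ln(22/10.3)/0.56 = 0.7589/0.56 = 1.355 d.
Distance = v·t = 0.91 m/s × 1.171e+05 s = 1.065e+05 m = 106.5 km.

107 km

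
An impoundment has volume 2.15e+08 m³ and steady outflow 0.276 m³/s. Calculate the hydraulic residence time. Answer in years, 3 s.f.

24.7 yr

Q = 0.276 m³/s × 3.156e+07 s/yr = 8.71e+06 m³/yr.
Hydraulic residence time τ = V/Q = 2.15e+08/8.71e+06 = 24.68 yr.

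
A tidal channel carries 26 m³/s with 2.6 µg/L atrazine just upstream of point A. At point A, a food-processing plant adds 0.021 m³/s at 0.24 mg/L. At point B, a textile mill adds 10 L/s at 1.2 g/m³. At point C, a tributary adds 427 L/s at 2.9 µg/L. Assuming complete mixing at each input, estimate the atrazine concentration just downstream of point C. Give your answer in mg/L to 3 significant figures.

2.6 µg/L = 0.0026 mg/L.
After input A: C = (26·0.0026 + 0.021·0.24) / 26.02 = 0.002792 mg/L.
10 L/s = 0.01 m³/s.
After input B: C = (26.02·0.002792 + 0.01·1.2) / 26.03 = 0.003252 mg/L.
427 L/s = 0.427 m³/s.
2.9 µg/L = 0.0029 mg/L.
After input C: C = (26.03·0.003252 + 0.427·0.0029) / 26.46 = 0.003246 mg/L.

0.00325 mg/L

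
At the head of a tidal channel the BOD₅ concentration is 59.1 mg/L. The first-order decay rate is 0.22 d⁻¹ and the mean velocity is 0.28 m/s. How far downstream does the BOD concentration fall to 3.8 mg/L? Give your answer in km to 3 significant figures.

From C = C₀·e^(−kt), t = ln(C₀/C)/k = ln(59.1/3.8)/0.22 = 2.744/0.22 = 12.47 d.
Distance = v·t = 0.28 m/s × 1.078e+06 s = 3.018e+05 m = 301.8 km.

302 km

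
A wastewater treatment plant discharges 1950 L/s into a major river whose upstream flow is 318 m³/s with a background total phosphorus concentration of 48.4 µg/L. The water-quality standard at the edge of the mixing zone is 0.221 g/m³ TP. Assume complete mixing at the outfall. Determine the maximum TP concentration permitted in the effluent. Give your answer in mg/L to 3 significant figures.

1950 L/s = 1.95 m³/s.
48.4 µg/L = 0.0484 mg/L.
Mass balance: 0.221·319.9 = 1.95·Cₑ + 318·0.0484.
Cₑ = (70.71 − 15.39) / 1.95 = 28.37 mg/L.

28.4 mg/L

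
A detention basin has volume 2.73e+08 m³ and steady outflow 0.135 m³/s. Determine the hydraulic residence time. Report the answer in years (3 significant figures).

Q = 0.135 m³/s × 3.156e+07 s/yr = 4.26e+06 m³/yr.
Hydraulic residence time τ = V/Q = 2.73e+08/4.26e+06 = 64.08 yr.

64.1 yr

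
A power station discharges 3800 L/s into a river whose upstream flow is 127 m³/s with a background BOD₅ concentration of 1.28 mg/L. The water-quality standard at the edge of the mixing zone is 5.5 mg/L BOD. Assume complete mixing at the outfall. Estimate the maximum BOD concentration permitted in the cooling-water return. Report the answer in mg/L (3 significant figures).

3800 L/s = 3.8 m³/s.
Mass balance: 5.5·130.8 = 3.8·Cₑ + 127·1.28.
Cₑ = (719.4 − 162.6) / 3.8 = 146.5 mg/L.

147 mg/L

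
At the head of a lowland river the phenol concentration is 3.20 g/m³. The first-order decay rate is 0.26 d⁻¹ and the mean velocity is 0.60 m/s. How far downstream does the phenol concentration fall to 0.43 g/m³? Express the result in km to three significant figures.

400 km

From C = C₀·e^(−kt), t = ln(C₀/C)/k = ln(3.20/0.43)/0.26 = 2.007/0.26 = 7.72 d.
Distance = v·t = 0.60 m/s × 6.67e+05 s = 4.002e+05 m = 400.2 km.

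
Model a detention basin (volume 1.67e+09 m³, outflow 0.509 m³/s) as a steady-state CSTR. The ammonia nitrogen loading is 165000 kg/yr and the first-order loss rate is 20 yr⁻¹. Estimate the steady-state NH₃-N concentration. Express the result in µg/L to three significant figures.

4.94 µg/L

Outflow Q = 0.509 m³/s × 3.156e+07 s/yr = 1.606e+07 m³/yr.
Steady-state CSTR mass balance: W = Q·C + k·V·C, so C = W/(Q + kV).
Q + kV = 1.606e+07 + 20·1.67e+09 = 3.342e+10 m³/yr.
C = 165000/3.342e+10 = 4.938e-06 kg/m³ = 0.004938 mg/L = 4.938 µg/L.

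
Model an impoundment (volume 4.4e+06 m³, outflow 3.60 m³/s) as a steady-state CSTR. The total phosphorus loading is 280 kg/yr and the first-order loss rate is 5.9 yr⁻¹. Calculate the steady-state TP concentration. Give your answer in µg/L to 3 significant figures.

Outflow Q = 3.60 m³/s × 3.156e+07 s/yr = 1.136e+08 m³/yr.
Steady-state CSTR mass balance: W = Q·C + k·V·C, so C = W/(Q + kV).
Q + kV = 1.136e+08 + 5.9·4.4e+06 = 1.396e+08 m³/yr.
C = 280/1.396e+08 = 2.006e-06 kg/m³ = 0.002006 mg/L = 2.006 µg/L.

2.01 µg/L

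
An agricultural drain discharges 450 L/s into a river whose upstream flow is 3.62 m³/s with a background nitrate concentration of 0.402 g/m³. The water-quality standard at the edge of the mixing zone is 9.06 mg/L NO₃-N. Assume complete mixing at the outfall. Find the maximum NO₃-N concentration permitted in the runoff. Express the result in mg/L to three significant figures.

78.7 mg/L

450 L/s = 0.45 m³/s.
Mass balance: 9.06·4.07 = 0.45·Cₑ + 3.62·0.402.
Cₑ = (36.87 − 1.455) / 0.45 = 78.71 mg/L.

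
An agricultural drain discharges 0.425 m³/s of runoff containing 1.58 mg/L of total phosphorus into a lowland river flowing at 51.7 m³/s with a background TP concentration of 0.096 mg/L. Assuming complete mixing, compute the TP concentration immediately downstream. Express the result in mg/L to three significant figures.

0.108 mg/L

Flow-weighted mixing gives C = (0.425·1.58 + 51.7·0.096) / (0.425 + 51.7) = 5.635/52.12 = 0.1081 mg/L.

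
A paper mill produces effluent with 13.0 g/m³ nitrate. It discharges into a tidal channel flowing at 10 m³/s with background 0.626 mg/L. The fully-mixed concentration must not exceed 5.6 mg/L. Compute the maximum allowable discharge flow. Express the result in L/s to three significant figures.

Mass balance at complete mixing: C_std·(Q_w + Q_r) = Q_w·C_e + Q_r·C_b.
Rearranging, Q_w = Q_r·(C_std − C_b)/(C_e − C_std) = 10·(5.6 − 0.626) / (13 − 5.6) = 6.722 m³/s.
= 6722 L/s.

6720 L/s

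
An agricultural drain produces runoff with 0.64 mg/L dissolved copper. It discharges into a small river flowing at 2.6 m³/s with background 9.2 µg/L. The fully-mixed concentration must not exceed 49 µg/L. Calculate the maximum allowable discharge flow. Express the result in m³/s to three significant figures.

0.175 m³/s

9.2 µg/L = 0.0092 mg/L.
49 µg/L = 0.049 mg/L.
Mass balance at complete mixing: C_std·(Q_w + Q_r) = Q_w·C_e + Q_r·C_b.
Rearranging, Q_w = Q_r·(C_std − C_b)/(C_e − C_std) = 2.6·(0.049 − 0.0092) / (0.64 − 0.049) = 0.1751 m³/s.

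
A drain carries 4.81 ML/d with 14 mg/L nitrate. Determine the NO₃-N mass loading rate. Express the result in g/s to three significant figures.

0.779 g/s

4.81 ML/d = 0.05567 m³/s.
Mass flux = Q·C = 0.05567 m³/s × 14 g/m³ = 0.7794 g/s.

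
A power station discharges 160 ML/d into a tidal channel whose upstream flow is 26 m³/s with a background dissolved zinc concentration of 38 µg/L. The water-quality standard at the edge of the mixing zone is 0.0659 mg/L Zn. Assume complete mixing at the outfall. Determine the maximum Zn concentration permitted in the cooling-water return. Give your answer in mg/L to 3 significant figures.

0.458 mg/L

160 ML/d = 1.852 m³/s.
38 µg/L = 0.038 mg/L.
Mass balance: 0.0659·27.85 = 1.852·Cₑ + 26·0.038.
Cₑ = (1.835 − 0.988) / 1.852 = 0.4576 mg/L.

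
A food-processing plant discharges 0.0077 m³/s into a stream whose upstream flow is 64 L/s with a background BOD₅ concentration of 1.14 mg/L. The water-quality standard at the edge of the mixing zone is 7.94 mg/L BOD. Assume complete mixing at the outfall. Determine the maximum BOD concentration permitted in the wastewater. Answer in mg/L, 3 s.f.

64 L/s = 0.064 m³/s.
Mass balance: 7.94·0.0717 = 0.0077·Cₑ + 0.064·1.14.
Cₑ = (0.5693 − 0.07296) / 0.0077 = 64.46 mg/L.

64.5 mg/L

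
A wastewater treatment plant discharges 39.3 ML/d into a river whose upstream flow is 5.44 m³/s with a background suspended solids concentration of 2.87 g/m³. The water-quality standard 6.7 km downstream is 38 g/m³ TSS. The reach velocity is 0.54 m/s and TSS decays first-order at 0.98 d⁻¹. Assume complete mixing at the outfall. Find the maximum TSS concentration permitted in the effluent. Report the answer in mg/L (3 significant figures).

533 mg/L

39.3 ML/d = 0.4549 m³/s.
Travel time to the compliance point: t = 6700/0.54 = 1.241e+04 s = 0.1436 d; decay factor exp(−0.98·0.1436) = 0.8687.
So the concentration just after mixing may be at most 38/0.8687 = 43.74 mg/L.
Mass balance: 43.74·5.895 = 0.4549·Cₑ + 5.44·2.87.
Cₑ = (257.9 − 15.61) / 0.4549 = 532.6 mg/L.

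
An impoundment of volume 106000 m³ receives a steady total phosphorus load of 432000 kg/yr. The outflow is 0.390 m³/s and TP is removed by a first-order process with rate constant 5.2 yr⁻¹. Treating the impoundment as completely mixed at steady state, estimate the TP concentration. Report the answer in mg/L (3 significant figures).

33.6 mg/L

Outflow Q = 0.390 m³/s × 3.156e+07 s/yr = 1.231e+07 m³/yr.
Steady-state CSTR mass balance: W = Q·C + k·V·C, so C = W/(Q + kV).
Q + kV = 1.231e+07 + 5.2·106000 = 1.286e+07 m³/yr.
C = 432000/1.286e+07 = 0.0336 kg/m³ = 33.6 mg/L.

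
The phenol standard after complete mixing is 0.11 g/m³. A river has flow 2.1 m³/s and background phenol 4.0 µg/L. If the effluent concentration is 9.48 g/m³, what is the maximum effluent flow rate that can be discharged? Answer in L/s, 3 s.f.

23.8 L/s

4.0 µg/L = 0.004 mg/L.
Mass balance at complete mixing: C_std·(Q_w + Q_r) = Q_w·C_e + Q_r·C_b.
Rearranging, Q_w = Q_r·(C_std − C_b)/(C_e − C_std) = 2.1·(0.11 − 0.004) / (9.48 − 0.11) = 0.02376 m³/s.
= 23.76 L/s.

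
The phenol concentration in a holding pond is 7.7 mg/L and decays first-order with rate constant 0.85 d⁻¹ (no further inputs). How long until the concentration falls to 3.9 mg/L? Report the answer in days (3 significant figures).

t = ln(C₀/C)/k = ln(7.7/3.9)/0.85 = 0.6802/0.85 = 0.8003 d.

0.800 d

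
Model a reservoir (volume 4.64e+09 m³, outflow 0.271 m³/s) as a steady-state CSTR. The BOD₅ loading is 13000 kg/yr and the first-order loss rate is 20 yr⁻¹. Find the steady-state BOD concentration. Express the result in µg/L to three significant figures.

Outflow Q = 0.271 m³/s × 3.156e+07 s/yr = 8.552e+06 m³/yr.
Steady-state CSTR mass balance: W = Q·C + k·V·C, so C = W/(Q + kV).
Q + kV = 8.552e+06 + 20·4.64e+09 = 9.281e+10 m³/yr.
C = 13000/9.281e+10 = 1.401e-07 kg/m³ = 0.0001401 mg/L = 0.1401 µg/L.

0.140 µg/L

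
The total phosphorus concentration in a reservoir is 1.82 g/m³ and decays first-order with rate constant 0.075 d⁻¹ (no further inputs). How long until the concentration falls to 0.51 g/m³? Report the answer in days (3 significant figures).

17.0 d

t = ln(C₀/C)/k = ln(1.82/0.51)/0.075 = 1.272/0.075 = 16.96 d.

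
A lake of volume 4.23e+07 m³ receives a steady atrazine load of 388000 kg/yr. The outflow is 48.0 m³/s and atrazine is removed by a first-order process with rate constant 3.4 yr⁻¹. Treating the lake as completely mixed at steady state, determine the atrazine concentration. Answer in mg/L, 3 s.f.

0.234 mg/L

Outflow Q = 48.0 m³/s × 3.156e+07 s/yr = 1.515e+09 m³/yr.
Steady-state CSTR mass balance: W = Q·C + k·V·C, so C = W/(Q + kV).
Q + kV = 1.515e+09 + 3.4·4.23e+07 = 1.659e+09 m³/yr.
C = 388000/1.659e+09 = 0.0002339 kg/m³ = 0.2339 mg/L.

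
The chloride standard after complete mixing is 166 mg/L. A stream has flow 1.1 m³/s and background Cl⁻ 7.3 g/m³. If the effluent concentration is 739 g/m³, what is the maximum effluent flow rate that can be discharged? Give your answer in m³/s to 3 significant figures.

Mass balance at complete mixing: C_std·(Q_w + Q_r) = Q_w·C_e + Q_r·C_b.
Rearranging, Q_w = Q_r·(C_std − C_b)/(C_e − C_std) = 1.1·(166 − 7.3) / (739 − 166) = 0.3047 m³/s.

0.305 m³/s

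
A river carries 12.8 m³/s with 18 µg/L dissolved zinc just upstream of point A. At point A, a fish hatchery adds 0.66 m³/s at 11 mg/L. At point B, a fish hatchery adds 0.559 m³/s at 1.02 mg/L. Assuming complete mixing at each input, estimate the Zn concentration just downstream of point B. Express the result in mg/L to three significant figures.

18 µg/L = 0.018 mg/L.
After input A: C = (12.8·0.018 + 0.66·11) / 13.46 = 0.5565 mg/L.
After input B: C = (13.46·0.5565 + 0.559·1.02) / 14.02 = 0.575 mg/L.

0.575 mg/L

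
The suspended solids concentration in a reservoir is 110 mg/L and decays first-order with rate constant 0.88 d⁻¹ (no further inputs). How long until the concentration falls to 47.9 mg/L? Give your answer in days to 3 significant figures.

t = ln(C₀/C)/k = ln(110/47.9)/0.88 = 0.8314/0.88 = 0.9447 d.

0.945 d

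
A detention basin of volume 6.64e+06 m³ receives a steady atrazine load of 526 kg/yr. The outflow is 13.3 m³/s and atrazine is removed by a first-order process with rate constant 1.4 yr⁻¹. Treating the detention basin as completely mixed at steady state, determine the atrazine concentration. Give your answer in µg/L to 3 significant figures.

1.23 µg/L

Outflow Q = 13.3 m³/s × 3.156e+07 s/yr = 4.197e+08 m³/yr.
Steady-state CSTR mass balance: W = Q·C + k·V·C, so C = W/(Q + kV).
Q + kV = 4.197e+08 + 1.4·6.64e+06 = 4.29e+08 m³/yr.
C = 526/4.29e+08 = 1.226e-06 kg/m³ = 0.001226 mg/L = 1.226 µg/L.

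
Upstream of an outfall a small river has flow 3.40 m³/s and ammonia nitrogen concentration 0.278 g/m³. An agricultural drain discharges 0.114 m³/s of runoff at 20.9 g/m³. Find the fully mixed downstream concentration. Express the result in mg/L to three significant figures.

0.947 mg/L

By mass balance at complete mixing, C = (0.114·20.9 + 3.4·0.278) / (0.114 + 3.4) = 3.328/3.514 = 0.947 mg/L.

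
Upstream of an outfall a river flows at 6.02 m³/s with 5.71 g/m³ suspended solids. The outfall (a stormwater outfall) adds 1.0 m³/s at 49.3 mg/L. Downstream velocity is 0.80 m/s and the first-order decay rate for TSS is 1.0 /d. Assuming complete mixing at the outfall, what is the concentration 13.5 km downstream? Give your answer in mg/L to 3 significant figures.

After complete mixing, C₀ = (1·49.3 + 6.02·5.71) / 7.02 = 11.92 mg/L.
Travel time t = 1.35e+04 m / 0.80 m/s = 1.688e+04 s = 0.1953 d.
C = 11.92·exp(−1.0·0.1953) = 11.92·0.8226 = 9.805 mg/L.

9.80 mg/L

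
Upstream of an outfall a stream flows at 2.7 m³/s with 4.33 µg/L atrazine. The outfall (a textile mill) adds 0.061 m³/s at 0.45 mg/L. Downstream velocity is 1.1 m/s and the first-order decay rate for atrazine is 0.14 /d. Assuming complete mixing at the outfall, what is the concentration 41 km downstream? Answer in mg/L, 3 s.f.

4.33 µg/L = 0.00433 mg/L.
After complete mixing, C₀ = (0.061·0.45 + 2.7·0.00433) / 2.761 = 0.01418 mg/L.
Travel time t = 4.1e+04 m / 1.1 m/s = 3.727e+04 s = 0.4314 d.
C = 0.01418·exp(−0.14·0.4314) = 0.01418·0.9414 = 0.01335 mg/L.

0.0133 mg/L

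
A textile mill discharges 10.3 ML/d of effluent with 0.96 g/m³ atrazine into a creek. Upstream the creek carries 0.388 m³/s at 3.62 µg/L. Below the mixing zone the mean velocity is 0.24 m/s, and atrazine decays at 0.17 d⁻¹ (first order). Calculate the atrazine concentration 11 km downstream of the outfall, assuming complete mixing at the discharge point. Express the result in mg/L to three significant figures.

0.209 mg/L

10.3 ML/d = 0.1192 m³/s.
3.62 µg/L = 0.00362 mg/L.
After complete mixing, C₀ = (0.1192·0.96 + 0.388·0.00362) / 0.5072 = 0.2284 mg/L.
Travel time t = 1.1e+04 m / 0.24 m/s = 4.583e+04 s = 0.5305 d.
C = 0.2284·exp(−0.17·0.5305) = 0.2284·0.9138 = 0.2087 mg/L.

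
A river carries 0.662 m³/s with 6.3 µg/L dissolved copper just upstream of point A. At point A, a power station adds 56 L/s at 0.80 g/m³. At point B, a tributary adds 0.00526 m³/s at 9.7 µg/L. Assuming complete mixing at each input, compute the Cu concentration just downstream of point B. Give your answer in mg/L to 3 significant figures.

6.3 µg/L = 0.0063 mg/L.
56 L/s = 0.056 m³/s.
After input A: C = (0.662·0.0063 + 0.056·0.8) / 0.718 = 0.0682 mg/L.
9.7 µg/L = 0.0097 mg/L.
After input B: C = (0.718·0.0682 + 0.00526·0.0097) / 0.7233 = 0.06778 mg/L.

0.0678 mg/L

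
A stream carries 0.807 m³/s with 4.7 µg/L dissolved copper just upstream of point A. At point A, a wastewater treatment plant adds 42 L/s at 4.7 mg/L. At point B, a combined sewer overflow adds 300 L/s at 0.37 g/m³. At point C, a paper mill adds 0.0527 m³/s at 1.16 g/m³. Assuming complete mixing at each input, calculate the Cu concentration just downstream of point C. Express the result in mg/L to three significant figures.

4.7 µg/L = 0.0047 mg/L.
42 L/s = 0.042 m³/s.
After input A: C = (0.807·0.0047 + 0.042·4.7) / 0.849 = 0.237 mg/L.
300 L/s = 0.3 m³/s.
After input B: C = (0.849·0.237 + 0.3·0.37) / 1.149 = 0.2717 mg/L.
After input C: C = (1.149·0.2717 + 0.0527·1.16) / 1.202 = 0.3107 mg/L.

0.311 mg/L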